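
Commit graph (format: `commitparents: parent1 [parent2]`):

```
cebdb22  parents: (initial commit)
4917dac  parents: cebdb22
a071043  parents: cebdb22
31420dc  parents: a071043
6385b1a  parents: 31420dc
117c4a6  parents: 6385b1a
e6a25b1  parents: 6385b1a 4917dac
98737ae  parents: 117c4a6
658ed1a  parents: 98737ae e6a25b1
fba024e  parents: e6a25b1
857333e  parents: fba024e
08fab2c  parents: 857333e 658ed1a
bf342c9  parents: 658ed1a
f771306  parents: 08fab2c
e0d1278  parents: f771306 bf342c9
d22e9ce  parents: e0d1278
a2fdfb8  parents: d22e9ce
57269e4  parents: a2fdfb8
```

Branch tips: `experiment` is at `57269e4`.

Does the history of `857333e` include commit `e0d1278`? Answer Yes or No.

Ancestors of 857333e: {31420dc, 4917dac, 6385b1a, 857333e, a071043, cebdb22, e6a25b1, fba024e}.
e0d1278 is not in that set, so it is not an ancestor of 857333e.

No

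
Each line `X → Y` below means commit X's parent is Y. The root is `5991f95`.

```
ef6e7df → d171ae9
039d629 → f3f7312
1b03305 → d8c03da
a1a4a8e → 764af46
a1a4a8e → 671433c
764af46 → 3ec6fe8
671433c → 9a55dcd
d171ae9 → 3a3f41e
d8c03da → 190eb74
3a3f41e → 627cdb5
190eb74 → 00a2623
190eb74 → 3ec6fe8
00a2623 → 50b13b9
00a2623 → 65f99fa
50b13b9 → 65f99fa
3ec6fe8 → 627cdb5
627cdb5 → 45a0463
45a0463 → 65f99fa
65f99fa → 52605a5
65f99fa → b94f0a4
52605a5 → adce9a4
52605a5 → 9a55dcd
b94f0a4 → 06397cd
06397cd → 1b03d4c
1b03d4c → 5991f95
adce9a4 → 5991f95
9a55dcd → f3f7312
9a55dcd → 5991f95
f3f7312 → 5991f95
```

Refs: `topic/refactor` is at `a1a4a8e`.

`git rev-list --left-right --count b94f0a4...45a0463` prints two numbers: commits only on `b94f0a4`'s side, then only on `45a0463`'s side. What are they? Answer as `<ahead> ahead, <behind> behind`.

Reachable from b94f0a4: {06397cd, 1b03d4c, 5991f95, b94f0a4}.
Reachable from 45a0463: {06397cd, 1b03d4c, 45a0463, 52605a5, 5991f95, 65f99fa, 9a55dcd, adce9a4, b94f0a4, f3f7312}.
Only in b94f0a4's history (ahead): {} — 0.
Only in 45a0463's history (behind): {45a0463, 52605a5, 65f99fa, 9a55dcd, adce9a4, f3f7312} — 6.

0 ahead, 6 behind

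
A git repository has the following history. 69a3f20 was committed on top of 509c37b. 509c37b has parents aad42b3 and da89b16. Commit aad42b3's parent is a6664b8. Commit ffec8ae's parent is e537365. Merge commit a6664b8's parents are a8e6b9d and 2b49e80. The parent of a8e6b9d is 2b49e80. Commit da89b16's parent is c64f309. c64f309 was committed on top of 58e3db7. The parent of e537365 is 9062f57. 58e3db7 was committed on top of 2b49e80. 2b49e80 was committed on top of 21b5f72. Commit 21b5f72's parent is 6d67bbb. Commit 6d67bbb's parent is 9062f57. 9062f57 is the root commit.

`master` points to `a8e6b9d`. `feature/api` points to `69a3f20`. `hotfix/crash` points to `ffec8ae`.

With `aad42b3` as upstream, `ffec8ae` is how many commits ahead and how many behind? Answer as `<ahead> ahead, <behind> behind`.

Reachable from ffec8ae: {9062f57, e537365, ffec8ae}.
Reachable from aad42b3: {21b5f72, 2b49e80, 6d67bbb, 9062f57, a6664b8, a8e6b9d, aad42b3}.
Only in ffec8ae's history (ahead): {e537365, ffec8ae} — 2.
Only in aad42b3's history (behind): {21b5f72, 2b49e80, 6d67bbb, a6664b8, a8e6b9d, aad42b3} — 6.

2 ahead, 6 behind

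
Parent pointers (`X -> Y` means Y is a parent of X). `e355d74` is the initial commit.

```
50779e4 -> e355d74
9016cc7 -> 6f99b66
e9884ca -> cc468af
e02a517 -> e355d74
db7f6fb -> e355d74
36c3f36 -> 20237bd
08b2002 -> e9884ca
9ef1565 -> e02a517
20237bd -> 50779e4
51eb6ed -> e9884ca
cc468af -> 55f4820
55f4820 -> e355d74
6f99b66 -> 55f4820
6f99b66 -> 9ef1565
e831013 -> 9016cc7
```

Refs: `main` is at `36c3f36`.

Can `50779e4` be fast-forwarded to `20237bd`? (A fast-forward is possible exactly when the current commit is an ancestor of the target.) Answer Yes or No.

Yes

A fast-forward from 50779e4 to 20237bd is possible iff 50779e4 is an ancestor of 20237bd.
Ancestors of 20237bd: {20237bd, 50779e4, e355d74}.
50779e4 is among them, so fast-forward is possible.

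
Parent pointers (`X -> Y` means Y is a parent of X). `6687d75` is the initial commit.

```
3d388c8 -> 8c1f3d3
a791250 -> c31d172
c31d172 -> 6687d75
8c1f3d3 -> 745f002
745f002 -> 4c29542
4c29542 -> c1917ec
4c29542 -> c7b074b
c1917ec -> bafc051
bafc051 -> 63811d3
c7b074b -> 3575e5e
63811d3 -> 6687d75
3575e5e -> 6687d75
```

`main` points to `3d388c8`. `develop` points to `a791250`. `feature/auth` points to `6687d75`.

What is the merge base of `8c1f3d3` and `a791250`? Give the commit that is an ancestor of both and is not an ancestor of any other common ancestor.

6687d75

Ancestors of 8c1f3d3: {3575e5e, 4c29542, 63811d3, 6687d75, 745f002, 8c1f3d3, bafc051, c1917ec, c7b074b}.
Ancestors of a791250: {6687d75, a791250, c31d172}.
Common ancestors: {6687d75}.
The only common ancestor is 6687d75, so it is the merge base.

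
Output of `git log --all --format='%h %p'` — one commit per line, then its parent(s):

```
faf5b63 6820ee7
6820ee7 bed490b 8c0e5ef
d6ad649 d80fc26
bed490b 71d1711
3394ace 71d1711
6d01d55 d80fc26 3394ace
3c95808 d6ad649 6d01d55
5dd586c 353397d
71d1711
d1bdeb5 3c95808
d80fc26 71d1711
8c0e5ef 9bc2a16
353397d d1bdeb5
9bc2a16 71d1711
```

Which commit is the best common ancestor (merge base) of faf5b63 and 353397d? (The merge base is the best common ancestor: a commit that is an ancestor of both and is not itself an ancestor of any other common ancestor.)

Ancestors of faf5b63: {6820ee7, 71d1711, 8c0e5ef, 9bc2a16, bed490b, faf5b63}.
Ancestors of 353397d: {3394ace, 353397d, 3c95808, 6d01d55, 71d1711, d1bdeb5, d6ad649, d80fc26}.
Common ancestors: {71d1711}.
The only common ancestor is 71d1711, so it is the merge base.

71d1711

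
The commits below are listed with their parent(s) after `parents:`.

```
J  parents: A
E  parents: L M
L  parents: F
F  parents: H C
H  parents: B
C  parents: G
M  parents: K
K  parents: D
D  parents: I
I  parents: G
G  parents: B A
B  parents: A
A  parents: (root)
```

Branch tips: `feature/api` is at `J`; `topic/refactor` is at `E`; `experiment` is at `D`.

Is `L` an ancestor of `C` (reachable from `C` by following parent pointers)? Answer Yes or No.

Ancestors of C: {A, B, C, G}.
L is not in that set, so it is not an ancestor of C.

No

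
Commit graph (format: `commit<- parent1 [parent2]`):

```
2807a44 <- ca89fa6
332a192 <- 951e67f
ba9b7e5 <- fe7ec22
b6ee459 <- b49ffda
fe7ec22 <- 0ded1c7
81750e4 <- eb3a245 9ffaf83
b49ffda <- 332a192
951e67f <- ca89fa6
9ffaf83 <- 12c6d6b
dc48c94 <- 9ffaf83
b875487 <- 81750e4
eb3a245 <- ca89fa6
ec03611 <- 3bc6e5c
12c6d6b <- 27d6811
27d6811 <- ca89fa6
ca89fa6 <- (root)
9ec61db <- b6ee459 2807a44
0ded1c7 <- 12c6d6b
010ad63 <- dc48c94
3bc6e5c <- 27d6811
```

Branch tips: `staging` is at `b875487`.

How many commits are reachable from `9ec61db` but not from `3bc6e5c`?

6

Reachable from 9ec61db: {2807a44, 332a192, 951e67f, 9ec61db, b49ffda, b6ee459, ca89fa6}.
Reachable from 3bc6e5c: {27d6811, 3bc6e5c, ca89fa6}.
In 9ec61db's history but not 3bc6e5c's: {2807a44, 332a192, 951e67f, 9ec61db, b49ffda, b6ee459} — 6 commits.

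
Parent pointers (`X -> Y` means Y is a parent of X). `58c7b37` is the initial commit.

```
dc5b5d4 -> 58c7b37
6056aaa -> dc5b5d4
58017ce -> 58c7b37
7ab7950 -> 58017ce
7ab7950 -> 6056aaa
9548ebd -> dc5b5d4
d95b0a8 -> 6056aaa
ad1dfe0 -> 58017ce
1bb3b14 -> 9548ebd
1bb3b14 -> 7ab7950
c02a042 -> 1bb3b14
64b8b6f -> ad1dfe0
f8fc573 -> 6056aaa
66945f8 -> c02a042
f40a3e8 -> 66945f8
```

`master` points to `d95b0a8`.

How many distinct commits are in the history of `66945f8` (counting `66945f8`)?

9

Walking parent pointers from 66945f8: reachable set = {1bb3b14, 58017ce, 58c7b37, 6056aaa, 66945f8, 7ab7950, 9548ebd, c02a042, dc5b5d4}.
That is 9 commits.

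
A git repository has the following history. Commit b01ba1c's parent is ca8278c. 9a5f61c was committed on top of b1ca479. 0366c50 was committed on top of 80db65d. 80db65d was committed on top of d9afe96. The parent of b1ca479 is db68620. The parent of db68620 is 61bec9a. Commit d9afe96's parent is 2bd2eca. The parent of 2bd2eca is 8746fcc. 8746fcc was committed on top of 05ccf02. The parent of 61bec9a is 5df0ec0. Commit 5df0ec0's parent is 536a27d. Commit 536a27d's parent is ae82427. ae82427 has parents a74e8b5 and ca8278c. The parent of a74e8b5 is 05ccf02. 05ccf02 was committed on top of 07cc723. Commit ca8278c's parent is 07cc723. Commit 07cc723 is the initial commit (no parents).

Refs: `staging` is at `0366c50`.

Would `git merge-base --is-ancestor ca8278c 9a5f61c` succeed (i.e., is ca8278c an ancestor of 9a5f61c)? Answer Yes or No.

Yes

Ancestors of 9a5f61c (commits reachable by following parents): {05ccf02, 07cc723, 536a27d, 5df0ec0, 61bec9a, 9a5f61c, a74e8b5, ae82427, b1ca479, ca8278c, db68620}.
ca8278c is in that set, so it is an ancestor of 9a5f61c.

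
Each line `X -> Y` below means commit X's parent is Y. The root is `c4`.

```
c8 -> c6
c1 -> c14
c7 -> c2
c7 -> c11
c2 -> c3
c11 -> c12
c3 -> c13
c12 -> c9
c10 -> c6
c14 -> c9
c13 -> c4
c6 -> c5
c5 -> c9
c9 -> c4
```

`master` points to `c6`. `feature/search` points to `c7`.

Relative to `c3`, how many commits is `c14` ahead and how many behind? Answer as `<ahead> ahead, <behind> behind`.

Reachable from c14: {c14, c4, c9}.
Reachable from c3: {c13, c3, c4}.
Only in c14's history (ahead): {c14, c9} — 2.
Only in c3's history (behind): {c13, c3} — 2.

2 ahead, 2 behind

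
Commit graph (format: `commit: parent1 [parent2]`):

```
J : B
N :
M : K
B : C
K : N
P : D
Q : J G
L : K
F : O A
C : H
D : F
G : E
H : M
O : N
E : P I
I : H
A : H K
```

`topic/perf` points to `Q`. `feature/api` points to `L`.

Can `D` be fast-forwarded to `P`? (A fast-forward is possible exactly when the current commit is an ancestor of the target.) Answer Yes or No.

Yes

A fast-forward from D to P is possible iff D is an ancestor of P.
Ancestors of P: {A, D, F, H, K, M, N, O, P}.
D is among them, so fast-forward is possible.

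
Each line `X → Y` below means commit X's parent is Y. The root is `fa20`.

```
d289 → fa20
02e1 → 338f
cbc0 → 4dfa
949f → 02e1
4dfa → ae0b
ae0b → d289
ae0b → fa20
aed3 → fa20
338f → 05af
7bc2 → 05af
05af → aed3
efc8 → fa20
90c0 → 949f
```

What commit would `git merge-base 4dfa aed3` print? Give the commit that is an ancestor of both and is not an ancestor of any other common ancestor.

fa20

Ancestors of 4dfa: {4dfa, ae0b, d289, fa20}.
Ancestors of aed3: {aed3, fa20}.
Common ancestors: {fa20}.
The only common ancestor is fa20, so it is the merge base.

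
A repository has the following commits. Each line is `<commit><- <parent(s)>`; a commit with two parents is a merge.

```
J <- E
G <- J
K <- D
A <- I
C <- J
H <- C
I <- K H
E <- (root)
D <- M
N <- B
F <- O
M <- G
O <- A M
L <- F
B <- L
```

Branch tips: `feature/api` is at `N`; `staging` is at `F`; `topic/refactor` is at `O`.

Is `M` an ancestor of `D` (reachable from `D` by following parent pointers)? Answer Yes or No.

Yes

Ancestors of D (commits reachable by following parents): {D, E, G, J, M}.
M is in that set, so it is an ancestor of D.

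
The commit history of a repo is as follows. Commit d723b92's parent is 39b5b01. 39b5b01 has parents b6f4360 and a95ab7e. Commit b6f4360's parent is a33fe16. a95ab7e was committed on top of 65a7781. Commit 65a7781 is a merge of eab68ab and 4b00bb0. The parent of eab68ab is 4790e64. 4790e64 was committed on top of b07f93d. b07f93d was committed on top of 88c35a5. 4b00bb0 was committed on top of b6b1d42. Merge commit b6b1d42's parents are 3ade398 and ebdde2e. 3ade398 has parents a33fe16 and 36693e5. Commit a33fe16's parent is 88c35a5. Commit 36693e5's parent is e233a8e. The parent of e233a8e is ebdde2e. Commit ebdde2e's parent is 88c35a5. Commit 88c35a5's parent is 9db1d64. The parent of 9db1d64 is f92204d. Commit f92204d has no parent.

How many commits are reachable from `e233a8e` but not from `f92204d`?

4

Reachable from e233a8e: {88c35a5, 9db1d64, e233a8e, ebdde2e, f92204d}.
Reachable from f92204d: {f92204d}.
In e233a8e's history but not f92204d's: {88c35a5, 9db1d64, e233a8e, ebdde2e} — 4 commits.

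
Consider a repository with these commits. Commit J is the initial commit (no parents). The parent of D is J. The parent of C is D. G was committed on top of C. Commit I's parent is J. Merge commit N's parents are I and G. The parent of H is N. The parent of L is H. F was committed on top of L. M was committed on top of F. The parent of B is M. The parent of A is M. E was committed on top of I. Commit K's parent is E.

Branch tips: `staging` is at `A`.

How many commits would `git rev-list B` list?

11

Walking parent pointers from B: reachable set = {B, C, D, F, G, H, I, J, L, M, N}.
That is 11 commits.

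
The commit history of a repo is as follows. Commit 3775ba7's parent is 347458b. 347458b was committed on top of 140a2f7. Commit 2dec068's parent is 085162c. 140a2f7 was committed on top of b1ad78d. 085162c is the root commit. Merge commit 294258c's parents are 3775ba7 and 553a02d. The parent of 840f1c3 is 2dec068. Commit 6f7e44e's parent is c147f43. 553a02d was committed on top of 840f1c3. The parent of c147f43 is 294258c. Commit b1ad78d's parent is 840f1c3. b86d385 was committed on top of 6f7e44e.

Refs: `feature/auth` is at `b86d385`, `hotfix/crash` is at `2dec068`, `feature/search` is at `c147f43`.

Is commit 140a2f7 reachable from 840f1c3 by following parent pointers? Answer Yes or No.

No

Ancestors of 840f1c3: {085162c, 2dec068, 840f1c3}.
140a2f7 is not in that set, so it is not an ancestor of 840f1c3.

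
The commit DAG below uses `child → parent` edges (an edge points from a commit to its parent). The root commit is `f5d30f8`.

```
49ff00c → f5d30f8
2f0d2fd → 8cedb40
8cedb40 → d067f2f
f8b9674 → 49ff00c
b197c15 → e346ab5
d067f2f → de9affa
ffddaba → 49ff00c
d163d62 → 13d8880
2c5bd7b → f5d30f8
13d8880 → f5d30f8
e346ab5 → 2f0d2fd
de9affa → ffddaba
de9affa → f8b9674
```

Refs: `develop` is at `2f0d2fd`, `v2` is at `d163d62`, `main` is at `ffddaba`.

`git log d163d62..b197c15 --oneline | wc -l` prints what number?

9

Reachable from b197c15: {2f0d2fd, 49ff00c, 8cedb40, b197c15, d067f2f, de9affa, e346ab5, f5d30f8, f8b9674, ffddaba}.
Reachable from d163d62: {13d8880, d163d62, f5d30f8}.
In b197c15's history but not d163d62's: {2f0d2fd, 49ff00c, 8cedb40, b197c15, d067f2f, de9affa, e346ab5, f8b9674, ffddaba} — 9 commits.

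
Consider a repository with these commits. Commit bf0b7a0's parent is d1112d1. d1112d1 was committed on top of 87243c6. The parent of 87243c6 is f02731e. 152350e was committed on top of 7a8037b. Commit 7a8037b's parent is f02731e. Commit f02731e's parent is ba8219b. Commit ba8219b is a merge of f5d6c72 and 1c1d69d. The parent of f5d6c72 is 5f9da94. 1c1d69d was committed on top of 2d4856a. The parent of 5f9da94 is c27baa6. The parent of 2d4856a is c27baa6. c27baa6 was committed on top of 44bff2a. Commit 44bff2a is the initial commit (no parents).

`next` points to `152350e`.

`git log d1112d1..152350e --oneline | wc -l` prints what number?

2

Reachable from 152350e: {152350e, 1c1d69d, 2d4856a, 44bff2a, 5f9da94, 7a8037b, ba8219b, c27baa6, f02731e, f5d6c72}.
Reachable from d1112d1: {1c1d69d, 2d4856a, 44bff2a, 5f9da94, 87243c6, ba8219b, c27baa6, d1112d1, f02731e, f5d6c72}.
In 152350e's history but not d1112d1's: {152350e, 7a8037b} — 2 commits.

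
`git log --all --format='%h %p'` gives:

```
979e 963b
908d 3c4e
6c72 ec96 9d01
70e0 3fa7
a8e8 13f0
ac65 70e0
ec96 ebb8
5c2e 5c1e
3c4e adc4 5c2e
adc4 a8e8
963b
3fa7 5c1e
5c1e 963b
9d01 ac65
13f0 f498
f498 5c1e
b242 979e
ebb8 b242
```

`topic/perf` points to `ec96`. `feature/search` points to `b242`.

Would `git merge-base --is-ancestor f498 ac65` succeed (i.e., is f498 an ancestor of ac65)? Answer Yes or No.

No

Ancestors of ac65: {3fa7, 5c1e, 70e0, 963b, ac65}.
f498 is not in that set, so it is not an ancestor of ac65.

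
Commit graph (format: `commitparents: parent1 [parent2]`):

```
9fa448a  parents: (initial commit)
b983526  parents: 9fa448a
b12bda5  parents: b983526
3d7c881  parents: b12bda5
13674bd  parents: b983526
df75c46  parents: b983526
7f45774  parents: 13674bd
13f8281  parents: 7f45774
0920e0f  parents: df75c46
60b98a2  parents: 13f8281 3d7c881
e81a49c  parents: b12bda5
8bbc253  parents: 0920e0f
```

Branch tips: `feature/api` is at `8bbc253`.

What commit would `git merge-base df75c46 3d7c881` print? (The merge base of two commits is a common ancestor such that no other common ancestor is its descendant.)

b983526

Ancestors of df75c46: {9fa448a, b983526, df75c46}.
Ancestors of 3d7c881: {3d7c881, 9fa448a, b12bda5, b983526}.
Common ancestors: {9fa448a, b983526}.
Among these, b983526 is not an ancestor of any other common ancestor — it is the merge base.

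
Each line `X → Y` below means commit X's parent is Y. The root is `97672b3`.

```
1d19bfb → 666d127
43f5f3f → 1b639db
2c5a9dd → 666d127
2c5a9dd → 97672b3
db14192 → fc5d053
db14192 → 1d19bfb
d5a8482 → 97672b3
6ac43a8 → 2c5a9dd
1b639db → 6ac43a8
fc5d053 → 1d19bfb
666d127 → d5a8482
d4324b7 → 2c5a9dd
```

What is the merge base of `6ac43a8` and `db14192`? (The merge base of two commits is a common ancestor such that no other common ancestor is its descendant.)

Ancestors of 6ac43a8: {2c5a9dd, 666d127, 6ac43a8, 97672b3, d5a8482}.
Ancestors of db14192: {1d19bfb, 666d127, 97672b3, d5a8482, db14192, fc5d053}.
Common ancestors: {666d127, 97672b3, d5a8482}.
Among these, 666d127 is not an ancestor of any other common ancestor — it is the merge base.

666d127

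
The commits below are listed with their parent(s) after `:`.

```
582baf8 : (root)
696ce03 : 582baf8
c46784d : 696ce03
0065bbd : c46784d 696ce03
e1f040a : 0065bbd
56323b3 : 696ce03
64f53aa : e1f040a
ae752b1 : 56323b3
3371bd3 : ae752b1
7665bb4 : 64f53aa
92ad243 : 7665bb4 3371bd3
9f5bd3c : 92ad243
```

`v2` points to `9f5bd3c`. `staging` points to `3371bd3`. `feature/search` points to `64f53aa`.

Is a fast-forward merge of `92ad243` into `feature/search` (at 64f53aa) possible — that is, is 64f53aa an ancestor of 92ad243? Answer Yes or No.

A fast-forward from 64f53aa to 92ad243 is possible iff 64f53aa is an ancestor of 92ad243.
Ancestors of 92ad243: {0065bbd, 3371bd3, 56323b3, 582baf8, 64f53aa, 696ce03, 7665bb4, 92ad243, ae752b1, c46784d, e1f040a}.
64f53aa is among them, so fast-forward is possible.

Yes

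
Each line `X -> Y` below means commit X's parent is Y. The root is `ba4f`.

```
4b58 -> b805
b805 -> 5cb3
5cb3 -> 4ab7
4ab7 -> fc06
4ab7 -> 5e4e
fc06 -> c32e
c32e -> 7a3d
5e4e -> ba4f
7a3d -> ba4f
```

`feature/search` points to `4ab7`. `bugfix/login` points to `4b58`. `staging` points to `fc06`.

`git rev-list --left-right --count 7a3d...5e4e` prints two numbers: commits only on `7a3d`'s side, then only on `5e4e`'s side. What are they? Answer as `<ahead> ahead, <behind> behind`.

Reachable from 7a3d: {7a3d, ba4f}.
Reachable from 5e4e: {5e4e, ba4f}.
Only in 7a3d's history (ahead): {7a3d} — 1.
Only in 5e4e's history (behind): {5e4e} — 1.

1 ahead, 1 behind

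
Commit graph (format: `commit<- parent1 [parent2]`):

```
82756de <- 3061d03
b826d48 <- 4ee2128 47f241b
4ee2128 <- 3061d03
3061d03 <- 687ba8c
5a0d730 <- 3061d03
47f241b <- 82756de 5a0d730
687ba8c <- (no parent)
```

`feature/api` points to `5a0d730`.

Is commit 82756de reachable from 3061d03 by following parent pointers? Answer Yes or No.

No

Ancestors of 3061d03: {3061d03, 687ba8c}.
82756de is not in that set, so it is not an ancestor of 3061d03.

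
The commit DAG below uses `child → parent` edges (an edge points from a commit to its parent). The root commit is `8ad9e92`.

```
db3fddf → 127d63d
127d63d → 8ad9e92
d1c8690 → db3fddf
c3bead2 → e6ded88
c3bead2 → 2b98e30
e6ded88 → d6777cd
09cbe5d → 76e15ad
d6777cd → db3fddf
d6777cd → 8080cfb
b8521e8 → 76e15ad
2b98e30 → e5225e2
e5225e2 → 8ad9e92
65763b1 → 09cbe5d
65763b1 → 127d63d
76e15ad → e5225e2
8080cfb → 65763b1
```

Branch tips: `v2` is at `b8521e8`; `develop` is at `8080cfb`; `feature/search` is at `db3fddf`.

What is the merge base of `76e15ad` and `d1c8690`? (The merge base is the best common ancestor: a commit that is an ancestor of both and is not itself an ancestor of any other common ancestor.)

Ancestors of 76e15ad: {76e15ad, 8ad9e92, e5225e2}.
Ancestors of d1c8690: {127d63d, 8ad9e92, d1c8690, db3fddf}.
Common ancestors: {8ad9e92}.
The only common ancestor is 8ad9e92, so it is the merge base.

8ad9e92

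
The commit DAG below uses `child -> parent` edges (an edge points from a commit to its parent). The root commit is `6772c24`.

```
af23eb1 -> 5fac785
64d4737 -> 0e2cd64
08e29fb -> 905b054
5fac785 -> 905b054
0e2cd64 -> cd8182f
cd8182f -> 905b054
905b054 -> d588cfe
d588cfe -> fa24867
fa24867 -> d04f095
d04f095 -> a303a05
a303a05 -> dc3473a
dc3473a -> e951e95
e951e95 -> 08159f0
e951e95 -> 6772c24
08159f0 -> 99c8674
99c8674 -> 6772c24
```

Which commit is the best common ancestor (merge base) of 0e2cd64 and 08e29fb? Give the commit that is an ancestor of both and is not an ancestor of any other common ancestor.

905b054

Ancestors of 0e2cd64: {08159f0, 0e2cd64, 6772c24, 905b054, 99c8674, a303a05, cd8182f, d04f095, d588cfe, dc3473a, e951e95, fa24867}.
Ancestors of 08e29fb: {08159f0, 08e29fb, 6772c24, 905b054, 99c8674, a303a05, d04f095, d588cfe, dc3473a, e951e95, fa24867}.
Common ancestors: {08159f0, 6772c24, 905b054, 99c8674, a303a05, d04f095, d588cfe, dc3473a, e951e95, fa24867}.
Among these, 905b054 is not an ancestor of any other common ancestor — it is the merge base.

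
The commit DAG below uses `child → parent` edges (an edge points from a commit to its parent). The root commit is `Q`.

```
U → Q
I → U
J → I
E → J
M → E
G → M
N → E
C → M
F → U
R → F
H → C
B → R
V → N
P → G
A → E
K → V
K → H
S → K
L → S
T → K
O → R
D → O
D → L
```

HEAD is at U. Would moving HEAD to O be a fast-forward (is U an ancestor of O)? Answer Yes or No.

A fast-forward from U to O is possible iff U is an ancestor of O.
Ancestors of O: {F, O, Q, R, U}.
U is among them, so fast-forward is possible.

Yes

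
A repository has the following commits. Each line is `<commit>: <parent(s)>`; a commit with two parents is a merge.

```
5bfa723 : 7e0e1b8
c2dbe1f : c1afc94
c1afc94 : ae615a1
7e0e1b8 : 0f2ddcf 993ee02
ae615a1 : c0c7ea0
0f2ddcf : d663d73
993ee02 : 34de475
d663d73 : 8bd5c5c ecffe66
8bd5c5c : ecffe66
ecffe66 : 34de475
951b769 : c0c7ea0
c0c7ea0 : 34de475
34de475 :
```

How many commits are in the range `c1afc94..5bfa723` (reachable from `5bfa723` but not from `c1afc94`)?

Reachable from 5bfa723: {0f2ddcf, 34de475, 5bfa723, 7e0e1b8, 8bd5c5c, 993ee02, d663d73, ecffe66}.
Reachable from c1afc94: {34de475, ae615a1, c0c7ea0, c1afc94}.
In 5bfa723's history but not c1afc94's: {0f2ddcf, 5bfa723, 7e0e1b8, 8bd5c5c, 993ee02, d663d73, ecffe66} — 7 commits.

7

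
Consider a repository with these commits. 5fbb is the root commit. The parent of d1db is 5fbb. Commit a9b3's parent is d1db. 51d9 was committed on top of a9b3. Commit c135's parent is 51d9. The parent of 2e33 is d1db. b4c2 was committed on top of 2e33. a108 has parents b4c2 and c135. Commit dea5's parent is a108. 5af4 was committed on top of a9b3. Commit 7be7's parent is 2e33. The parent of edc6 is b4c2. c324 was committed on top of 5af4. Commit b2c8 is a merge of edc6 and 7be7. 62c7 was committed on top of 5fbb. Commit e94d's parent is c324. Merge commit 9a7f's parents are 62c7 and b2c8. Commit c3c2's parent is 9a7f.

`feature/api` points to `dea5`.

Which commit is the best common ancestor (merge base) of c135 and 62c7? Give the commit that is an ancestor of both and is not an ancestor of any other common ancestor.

Ancestors of c135: {51d9, 5fbb, a9b3, c135, d1db}.
Ancestors of 62c7: {5fbb, 62c7}.
Common ancestors: {5fbb}.
The only common ancestor is 5fbb, so it is the merge base.

5fbb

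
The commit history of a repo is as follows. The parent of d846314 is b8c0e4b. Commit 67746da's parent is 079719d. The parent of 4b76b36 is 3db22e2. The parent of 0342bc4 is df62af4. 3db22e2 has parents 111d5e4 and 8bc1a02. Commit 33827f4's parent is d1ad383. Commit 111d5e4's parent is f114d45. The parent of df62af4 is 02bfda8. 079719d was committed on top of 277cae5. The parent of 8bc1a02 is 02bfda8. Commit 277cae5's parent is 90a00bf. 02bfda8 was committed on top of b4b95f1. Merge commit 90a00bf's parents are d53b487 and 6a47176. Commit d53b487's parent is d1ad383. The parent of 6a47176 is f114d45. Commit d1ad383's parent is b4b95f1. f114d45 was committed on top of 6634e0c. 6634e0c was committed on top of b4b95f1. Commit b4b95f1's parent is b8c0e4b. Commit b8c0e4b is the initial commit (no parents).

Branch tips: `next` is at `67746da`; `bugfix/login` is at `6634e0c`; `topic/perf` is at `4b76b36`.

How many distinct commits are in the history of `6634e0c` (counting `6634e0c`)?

Walking parent pointers from 6634e0c: reachable set = {6634e0c, b4b95f1, b8c0e4b}.
That is 3 commits.

3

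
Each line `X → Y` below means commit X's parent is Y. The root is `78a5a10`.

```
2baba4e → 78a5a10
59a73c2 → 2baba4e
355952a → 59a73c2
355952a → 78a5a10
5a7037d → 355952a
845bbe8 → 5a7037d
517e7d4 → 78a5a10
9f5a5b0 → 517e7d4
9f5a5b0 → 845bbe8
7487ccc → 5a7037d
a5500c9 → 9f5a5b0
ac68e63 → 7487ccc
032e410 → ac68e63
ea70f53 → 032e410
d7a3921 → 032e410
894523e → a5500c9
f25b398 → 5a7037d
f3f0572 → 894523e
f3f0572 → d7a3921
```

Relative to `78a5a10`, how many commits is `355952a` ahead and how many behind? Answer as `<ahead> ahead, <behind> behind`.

3 ahead, 0 behind

Reachable from 355952a: {2baba4e, 355952a, 59a73c2, 78a5a10}.
Reachable from 78a5a10: {78a5a10}.
Only in 355952a's history (ahead): {2baba4e, 355952a, 59a73c2} — 3.
Only in 78a5a10's history (behind): {} — 0.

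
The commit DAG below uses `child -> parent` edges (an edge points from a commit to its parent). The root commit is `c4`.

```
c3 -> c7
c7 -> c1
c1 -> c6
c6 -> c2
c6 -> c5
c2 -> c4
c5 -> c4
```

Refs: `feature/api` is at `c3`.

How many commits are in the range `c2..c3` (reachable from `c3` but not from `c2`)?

5

Reachable from c3: {c1, c2, c3, c4, c5, c6, c7}.
Reachable from c2: {c2, c4}.
In c3's history but not c2's: {c1, c3, c5, c6, c7} — 5 commits.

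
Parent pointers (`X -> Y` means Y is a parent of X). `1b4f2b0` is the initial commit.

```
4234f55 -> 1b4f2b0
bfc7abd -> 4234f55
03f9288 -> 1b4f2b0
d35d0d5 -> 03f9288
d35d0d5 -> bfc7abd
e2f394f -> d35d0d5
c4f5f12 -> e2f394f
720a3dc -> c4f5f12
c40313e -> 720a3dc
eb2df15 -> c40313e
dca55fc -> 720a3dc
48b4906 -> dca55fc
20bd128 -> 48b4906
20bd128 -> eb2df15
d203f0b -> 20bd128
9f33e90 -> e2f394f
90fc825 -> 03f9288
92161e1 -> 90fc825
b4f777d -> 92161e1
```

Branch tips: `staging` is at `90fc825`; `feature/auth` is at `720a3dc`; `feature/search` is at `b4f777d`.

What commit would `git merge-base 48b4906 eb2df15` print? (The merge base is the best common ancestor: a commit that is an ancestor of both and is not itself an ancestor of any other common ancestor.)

720a3dc

Ancestors of 48b4906: {03f9288, 1b4f2b0, 4234f55, 48b4906, 720a3dc, bfc7abd, c4f5f12, d35d0d5, dca55fc, e2f394f}.
Ancestors of eb2df15: {03f9288, 1b4f2b0, 4234f55, 720a3dc, bfc7abd, c40313e, c4f5f12, d35d0d5, e2f394f, eb2df15}.
Common ancestors: {03f9288, 1b4f2b0, 4234f55, 720a3dc, bfc7abd, c4f5f12, d35d0d5, e2f394f}.
Among these, 720a3dc is not an ancestor of any other common ancestor — it is the merge base.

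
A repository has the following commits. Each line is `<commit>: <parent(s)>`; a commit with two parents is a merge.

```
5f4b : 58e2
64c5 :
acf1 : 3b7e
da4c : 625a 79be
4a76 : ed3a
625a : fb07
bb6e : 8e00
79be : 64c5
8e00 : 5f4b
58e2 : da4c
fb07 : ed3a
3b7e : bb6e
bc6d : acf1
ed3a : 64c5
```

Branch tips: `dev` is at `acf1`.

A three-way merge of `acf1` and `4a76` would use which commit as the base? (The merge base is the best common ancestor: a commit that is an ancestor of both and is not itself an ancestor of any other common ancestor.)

Ancestors of acf1: {3b7e, 58e2, 5f4b, 625a, 64c5, 79be, 8e00, acf1, bb6e, da4c, ed3a, fb07}.
Ancestors of 4a76: {4a76, 64c5, ed3a}.
Common ancestors: {64c5, ed3a}.
Among these, ed3a is not an ancestor of any other common ancestor — it is the merge base.

ed3a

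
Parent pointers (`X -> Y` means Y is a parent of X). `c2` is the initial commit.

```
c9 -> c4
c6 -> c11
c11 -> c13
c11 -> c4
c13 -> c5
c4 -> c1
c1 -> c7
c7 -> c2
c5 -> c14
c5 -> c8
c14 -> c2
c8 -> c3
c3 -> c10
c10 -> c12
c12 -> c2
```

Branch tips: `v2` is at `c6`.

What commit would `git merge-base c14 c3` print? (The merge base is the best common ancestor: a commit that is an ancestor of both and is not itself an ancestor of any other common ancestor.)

c2

Ancestors of c14: {c14, c2}.
Ancestors of c3: {c10, c12, c2, c3}.
Common ancestors: {c2}.
The only common ancestor is c2, so it is the merge base.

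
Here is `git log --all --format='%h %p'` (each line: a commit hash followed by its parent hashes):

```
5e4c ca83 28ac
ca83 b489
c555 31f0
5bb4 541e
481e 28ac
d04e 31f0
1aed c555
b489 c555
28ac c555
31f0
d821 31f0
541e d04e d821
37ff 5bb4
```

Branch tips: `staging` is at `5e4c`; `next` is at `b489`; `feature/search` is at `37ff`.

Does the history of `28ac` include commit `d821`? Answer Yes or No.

Ancestors of 28ac: {28ac, 31f0, c555}.
d821 is not in that set, so it is not an ancestor of 28ac.

No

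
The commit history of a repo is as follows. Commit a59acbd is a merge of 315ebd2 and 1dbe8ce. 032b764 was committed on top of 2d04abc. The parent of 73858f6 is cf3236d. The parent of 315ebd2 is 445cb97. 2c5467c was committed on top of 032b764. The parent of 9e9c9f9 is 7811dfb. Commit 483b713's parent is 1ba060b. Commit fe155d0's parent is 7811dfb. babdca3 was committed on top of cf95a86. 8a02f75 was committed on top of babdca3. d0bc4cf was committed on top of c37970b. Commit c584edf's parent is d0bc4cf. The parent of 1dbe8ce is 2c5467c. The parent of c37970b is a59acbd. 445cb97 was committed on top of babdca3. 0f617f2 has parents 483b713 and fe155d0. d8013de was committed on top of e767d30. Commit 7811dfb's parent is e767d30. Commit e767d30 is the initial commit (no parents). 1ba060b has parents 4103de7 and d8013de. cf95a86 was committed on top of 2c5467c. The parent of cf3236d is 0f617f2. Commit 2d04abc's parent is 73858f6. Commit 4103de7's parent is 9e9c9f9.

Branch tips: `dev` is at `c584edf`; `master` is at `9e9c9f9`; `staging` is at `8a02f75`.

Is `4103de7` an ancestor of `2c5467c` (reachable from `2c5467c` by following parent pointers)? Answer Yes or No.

Ancestors of 2c5467c (commits reachable by following parents): {032b764, 0f617f2, 1ba060b, 2c5467c, 2d04abc, 4103de7, 483b713, 73858f6, 7811dfb, 9e9c9f9, cf3236d, d8013de, e767d30, fe155d0}.
4103de7 is in that set, so it is an ancestor of 2c5467c.

Yes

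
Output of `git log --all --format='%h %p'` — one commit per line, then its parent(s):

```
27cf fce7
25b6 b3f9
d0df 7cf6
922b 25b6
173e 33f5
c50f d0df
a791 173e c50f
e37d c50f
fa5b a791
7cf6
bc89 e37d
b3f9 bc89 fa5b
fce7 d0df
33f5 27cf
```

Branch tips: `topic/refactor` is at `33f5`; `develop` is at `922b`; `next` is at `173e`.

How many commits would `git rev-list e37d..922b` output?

Reachable from 922b: {173e, 25b6, 27cf, 33f5, 7cf6, 922b, a791, b3f9, bc89, c50f, d0df, e37d, fa5b, fce7}.
Reachable from e37d: {7cf6, c50f, d0df, e37d}.
In 922b's history but not e37d's: {173e, 25b6, 27cf, 33f5, 922b, a791, b3f9, bc89, fa5b, fce7} — 10 commits.

10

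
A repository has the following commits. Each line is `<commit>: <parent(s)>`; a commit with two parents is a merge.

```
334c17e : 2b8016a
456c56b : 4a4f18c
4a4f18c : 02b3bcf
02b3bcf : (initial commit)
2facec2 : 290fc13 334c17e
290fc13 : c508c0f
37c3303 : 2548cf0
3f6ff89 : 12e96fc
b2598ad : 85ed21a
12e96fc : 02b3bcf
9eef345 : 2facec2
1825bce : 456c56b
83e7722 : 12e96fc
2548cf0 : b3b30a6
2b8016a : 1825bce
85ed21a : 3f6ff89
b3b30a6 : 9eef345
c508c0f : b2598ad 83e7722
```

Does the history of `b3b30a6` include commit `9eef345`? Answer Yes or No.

Yes

Ancestors of b3b30a6 (commits reachable by following parents): {02b3bcf, 12e96fc, 1825bce, 290fc13, 2b8016a, 2facec2, 334c17e, 3f6ff89, 456c56b, 4a4f18c, 83e7722, 85ed21a, 9eef345, b2598ad, b3b30a6, c508c0f}.
9eef345 is in that set, so it is an ancestor of b3b30a6.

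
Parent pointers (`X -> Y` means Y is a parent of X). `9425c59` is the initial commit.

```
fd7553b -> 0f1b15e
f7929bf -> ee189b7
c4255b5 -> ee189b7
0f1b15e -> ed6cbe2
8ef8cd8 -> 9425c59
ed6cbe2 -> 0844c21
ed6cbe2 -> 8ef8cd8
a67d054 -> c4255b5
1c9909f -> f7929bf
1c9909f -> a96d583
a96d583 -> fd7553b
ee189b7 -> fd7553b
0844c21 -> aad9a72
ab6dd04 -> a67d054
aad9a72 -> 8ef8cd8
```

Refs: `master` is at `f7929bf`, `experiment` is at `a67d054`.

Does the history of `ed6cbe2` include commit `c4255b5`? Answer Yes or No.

No

Ancestors of ed6cbe2: {0844c21, 8ef8cd8, 9425c59, aad9a72, ed6cbe2}.
c4255b5 is not in that set, so it is not an ancestor of ed6cbe2.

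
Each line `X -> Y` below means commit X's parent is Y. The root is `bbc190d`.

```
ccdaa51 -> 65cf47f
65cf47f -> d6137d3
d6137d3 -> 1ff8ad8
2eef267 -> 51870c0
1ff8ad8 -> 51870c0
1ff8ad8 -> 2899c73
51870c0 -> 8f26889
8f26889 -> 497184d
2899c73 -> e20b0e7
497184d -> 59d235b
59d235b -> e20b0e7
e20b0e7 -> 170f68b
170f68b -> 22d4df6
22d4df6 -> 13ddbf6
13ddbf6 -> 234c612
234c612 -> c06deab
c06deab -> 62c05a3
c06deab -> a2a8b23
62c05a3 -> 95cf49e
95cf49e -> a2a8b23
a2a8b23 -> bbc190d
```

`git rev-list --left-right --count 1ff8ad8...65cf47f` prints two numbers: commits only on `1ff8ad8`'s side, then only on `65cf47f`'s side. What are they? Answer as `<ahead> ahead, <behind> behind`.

Reachable from 1ff8ad8: {13ddbf6, 170f68b, 1ff8ad8, 22d4df6, 234c612, 2899c73, 497184d, 51870c0, 59d235b, 62c05a3, 8f26889, 95cf49e, a2a8b23, bbc190d, c06deab, e20b0e7}.
Reachable from 65cf47f: {13ddbf6, 170f68b, 1ff8ad8, 22d4df6, 234c612, 2899c73, 497184d, 51870c0, 59d235b, 62c05a3, 65cf47f, 8f26889, 95cf49e, a2a8b23, bbc190d, c06deab, d6137d3, e20b0e7}.
Only in 1ff8ad8's history (ahead): {} — 0.
Only in 65cf47f's history (behind): {65cf47f, d6137d3} — 2.

0 ahead, 2 behind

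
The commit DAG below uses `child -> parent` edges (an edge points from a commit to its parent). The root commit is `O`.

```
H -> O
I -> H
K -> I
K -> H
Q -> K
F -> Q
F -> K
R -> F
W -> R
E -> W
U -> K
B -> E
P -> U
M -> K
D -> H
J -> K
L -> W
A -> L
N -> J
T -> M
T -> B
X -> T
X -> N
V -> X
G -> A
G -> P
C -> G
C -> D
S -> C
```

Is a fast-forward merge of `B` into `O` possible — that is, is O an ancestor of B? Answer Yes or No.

Yes

A fast-forward from O to B is possible iff O is an ancestor of B.
Ancestors of B: {B, E, F, H, I, K, O, Q, R, W}.
O is among them, so fast-forward is possible.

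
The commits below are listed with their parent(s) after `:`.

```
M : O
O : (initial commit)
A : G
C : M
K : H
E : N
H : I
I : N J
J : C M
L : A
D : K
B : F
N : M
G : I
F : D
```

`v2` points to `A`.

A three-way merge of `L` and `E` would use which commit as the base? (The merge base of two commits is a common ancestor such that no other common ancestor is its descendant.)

Ancestors of L: {A, C, G, I, J, L, M, N, O}.
Ancestors of E: {E, M, N, O}.
Common ancestors: {M, N, O}.
Among these, N is not an ancestor of any other common ancestor — it is the merge base.

N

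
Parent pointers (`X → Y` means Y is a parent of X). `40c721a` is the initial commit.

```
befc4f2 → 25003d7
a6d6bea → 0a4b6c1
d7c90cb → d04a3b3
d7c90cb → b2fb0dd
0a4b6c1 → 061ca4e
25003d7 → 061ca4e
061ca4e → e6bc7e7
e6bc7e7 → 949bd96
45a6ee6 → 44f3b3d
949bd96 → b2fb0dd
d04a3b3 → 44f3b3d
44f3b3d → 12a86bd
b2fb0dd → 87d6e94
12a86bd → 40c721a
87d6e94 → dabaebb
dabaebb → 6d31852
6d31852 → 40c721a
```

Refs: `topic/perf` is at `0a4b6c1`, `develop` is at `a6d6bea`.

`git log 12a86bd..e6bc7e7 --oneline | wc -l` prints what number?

6

Reachable from e6bc7e7: {40c721a, 6d31852, 87d6e94, 949bd96, b2fb0dd, dabaebb, e6bc7e7}.
Reachable from 12a86bd: {12a86bd, 40c721a}.
In e6bc7e7's history but not 12a86bd's: {6d31852, 87d6e94, 949bd96, b2fb0dd, dabaebb, e6bc7e7} — 6 commits.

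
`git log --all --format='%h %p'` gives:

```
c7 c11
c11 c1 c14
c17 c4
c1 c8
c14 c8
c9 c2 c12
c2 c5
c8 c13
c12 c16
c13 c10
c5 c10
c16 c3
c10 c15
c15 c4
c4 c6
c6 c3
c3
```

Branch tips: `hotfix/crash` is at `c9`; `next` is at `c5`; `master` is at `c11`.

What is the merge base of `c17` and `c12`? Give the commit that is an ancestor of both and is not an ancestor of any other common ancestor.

c3

Ancestors of c17: {c17, c3, c4, c6}.
Ancestors of c12: {c12, c16, c3}.
Common ancestors: {c3}.
The only common ancestor is c3, so it is the merge base.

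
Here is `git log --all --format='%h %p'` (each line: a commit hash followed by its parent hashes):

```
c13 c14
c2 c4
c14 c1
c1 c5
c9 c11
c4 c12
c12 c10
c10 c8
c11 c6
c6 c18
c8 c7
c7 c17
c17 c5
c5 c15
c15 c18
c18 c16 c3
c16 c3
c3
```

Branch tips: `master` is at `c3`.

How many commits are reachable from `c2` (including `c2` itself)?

12

Walking parent pointers from c2: reachable set = {c10, c12, c15, c16, c17, c18, c2, c3, c4, c5, c7, c8}.
That is 12 commits.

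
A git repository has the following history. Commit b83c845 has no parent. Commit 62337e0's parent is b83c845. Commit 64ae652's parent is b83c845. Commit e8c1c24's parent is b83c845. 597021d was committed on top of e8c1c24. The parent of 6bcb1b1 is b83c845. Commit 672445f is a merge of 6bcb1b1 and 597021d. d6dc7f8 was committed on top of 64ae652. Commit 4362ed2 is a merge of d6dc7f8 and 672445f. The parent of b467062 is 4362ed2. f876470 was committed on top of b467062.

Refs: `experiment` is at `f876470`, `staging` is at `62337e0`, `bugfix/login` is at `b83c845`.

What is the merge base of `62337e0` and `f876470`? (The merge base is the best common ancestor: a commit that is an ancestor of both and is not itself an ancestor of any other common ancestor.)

b83c845

Ancestors of 62337e0: {62337e0, b83c845}.
Ancestors of f876470: {4362ed2, 597021d, 64ae652, 672445f, 6bcb1b1, b467062, b83c845, d6dc7f8, e8c1c24, f876470}.
Common ancestors: {b83c845}.
The only common ancestor is b83c845, so it is the merge base.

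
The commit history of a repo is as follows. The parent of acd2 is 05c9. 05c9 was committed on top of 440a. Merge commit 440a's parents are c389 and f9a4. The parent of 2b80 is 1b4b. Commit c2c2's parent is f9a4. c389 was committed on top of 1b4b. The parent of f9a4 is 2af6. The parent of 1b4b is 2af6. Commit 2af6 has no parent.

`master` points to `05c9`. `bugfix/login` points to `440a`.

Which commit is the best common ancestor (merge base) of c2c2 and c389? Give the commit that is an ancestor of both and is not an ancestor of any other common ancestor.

2af6

Ancestors of c2c2: {2af6, c2c2, f9a4}.
Ancestors of c389: {1b4b, 2af6, c389}.
Common ancestors: {2af6}.
The only common ancestor is 2af6, so it is the merge base.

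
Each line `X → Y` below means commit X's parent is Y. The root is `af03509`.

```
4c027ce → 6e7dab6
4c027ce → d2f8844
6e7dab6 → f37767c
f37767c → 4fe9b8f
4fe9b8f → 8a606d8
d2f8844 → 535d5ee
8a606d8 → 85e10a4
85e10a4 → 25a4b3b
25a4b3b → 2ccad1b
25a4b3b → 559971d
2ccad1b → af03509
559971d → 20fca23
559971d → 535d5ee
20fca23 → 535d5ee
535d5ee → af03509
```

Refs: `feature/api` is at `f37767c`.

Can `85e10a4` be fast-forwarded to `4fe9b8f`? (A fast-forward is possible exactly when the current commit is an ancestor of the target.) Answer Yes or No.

Yes

A fast-forward from 85e10a4 to 4fe9b8f is possible iff 85e10a4 is an ancestor of 4fe9b8f.
Ancestors of 4fe9b8f: {20fca23, 25a4b3b, 2ccad1b, 4fe9b8f, 535d5ee, 559971d, 85e10a4, 8a606d8, af03509}.
85e10a4 is among them, so fast-forward is possible.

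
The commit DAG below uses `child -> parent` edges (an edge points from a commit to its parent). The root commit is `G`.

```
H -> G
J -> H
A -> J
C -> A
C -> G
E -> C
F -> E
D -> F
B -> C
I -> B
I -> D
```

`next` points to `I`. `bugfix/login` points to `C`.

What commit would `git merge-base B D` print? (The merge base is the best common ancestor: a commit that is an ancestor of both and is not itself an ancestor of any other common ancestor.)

Ancestors of B: {A, B, C, G, H, J}.
Ancestors of D: {A, C, D, E, F, G, H, J}.
Common ancestors: {A, C, G, H, J}.
Among these, C is not an ancestor of any other common ancestor — it is the merge base.

C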